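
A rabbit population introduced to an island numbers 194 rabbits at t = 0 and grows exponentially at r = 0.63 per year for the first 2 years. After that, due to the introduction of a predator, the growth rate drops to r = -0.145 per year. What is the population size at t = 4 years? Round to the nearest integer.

Phase 1: N(2) = 194·e^(0.63×2) = 194·e^1.26 = 683.932.
Phase 2 runs for 4 − 2 = 2 years at r = -0.145.
N(4) = 683.932·e^(-0.145×2) = 683.932·e^-0.29 = 511.761.

512 rabbits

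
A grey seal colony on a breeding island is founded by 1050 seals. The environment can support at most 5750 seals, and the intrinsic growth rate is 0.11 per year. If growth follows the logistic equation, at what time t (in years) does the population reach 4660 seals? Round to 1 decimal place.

A = (K − N₀)/N₀ = (5750 − 1050)/1050 = 4.4762.
Solve 5750/(1 + 4.4762·e^(−0.11t)) = 4660: 1 + 4.4762·e^(−0.11t) = 1.2339, so e^(−0.11t) = 0.0522555.
−0.11·t = ln(0.0522555) = -2.9516, so t = 2.9516/0.11 = 26.833.

26.8 years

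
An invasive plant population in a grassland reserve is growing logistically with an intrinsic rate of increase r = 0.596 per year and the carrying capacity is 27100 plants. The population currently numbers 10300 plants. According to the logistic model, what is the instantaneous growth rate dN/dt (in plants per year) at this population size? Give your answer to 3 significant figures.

dN/dt = rN(1 − N/K) = 0.596 × 10300 × (1 − 10300/27100).
1 − 10300/27100 = 0.61993; dN/dt = 0.596 × 10300 × 0.61993 = 3805.6.

3810 plants per year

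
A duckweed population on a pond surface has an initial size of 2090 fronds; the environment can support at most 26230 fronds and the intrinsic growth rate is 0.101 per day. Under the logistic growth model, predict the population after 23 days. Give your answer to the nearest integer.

A = (K − N₀)/N₀ = (26230 − 2090)/2090 = 11.55.
N(t) = K/(1 + A·e^(−rt)) = 26230/(1 + 11.55×e^(−0.101×23)).
e^(−2.323) = 0.097979; denominator = 1 + 11.55×0.097979 = 2.1317.
N = 26230/2.1317 = 12304.8.

12305 fronds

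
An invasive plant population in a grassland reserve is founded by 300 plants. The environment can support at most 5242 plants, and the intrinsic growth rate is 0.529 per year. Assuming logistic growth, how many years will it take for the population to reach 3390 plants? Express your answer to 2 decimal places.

A = (K − N₀)/N₀ = (5242 − 300)/300 = 16.473.
Solve 5242/(1 + 16.473·e^(−0.529t)) = 3390: 1 + 16.473·e^(−0.529t) = 1.5463, so e^(−0.529t) = 0.0331635.
−0.529·t = ln(0.0331635) = -3.4063, so t = 3.4063/0.529 = 6.4391.

6.44 years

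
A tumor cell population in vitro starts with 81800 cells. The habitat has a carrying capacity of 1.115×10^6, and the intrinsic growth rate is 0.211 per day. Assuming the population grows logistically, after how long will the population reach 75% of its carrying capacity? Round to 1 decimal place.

A = (K − N₀)/N₀ = (1.115×10^6 − 81800)/81800 = 12.631.
Solve 1.115×10^6/(1 + 12.631·e^(−0.211t)) = 836250: 1 + 12.631·e^(−0.211t) = 1.3333, so e^(−0.211t) = 0.0263905.
−0.211·t = ln(0.0263905) = -3.6348, so t = 3.6348/0.211 = 17.226.

17.2 days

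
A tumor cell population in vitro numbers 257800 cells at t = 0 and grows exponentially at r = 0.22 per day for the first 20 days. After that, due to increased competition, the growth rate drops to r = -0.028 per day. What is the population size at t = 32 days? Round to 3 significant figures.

15000000 cells

Phase 1: N(20) = 257800·e^(0.22×20) = 257800·e^4.4 = 2.099803×10^7.
Phase 2 runs for 32 − 20 = 12 days at r = -0.028.
N(32) = 2.099803×10^7·e^(-0.028×12) = 2.099803×10^7·e^-0.336 = 1.500568×10^7.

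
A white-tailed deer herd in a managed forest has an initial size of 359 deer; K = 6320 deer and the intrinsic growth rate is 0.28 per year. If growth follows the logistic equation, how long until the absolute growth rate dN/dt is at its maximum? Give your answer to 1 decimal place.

Logistic growth is fastest at N = K/2 = 3160.
A = (K − N₀)/N₀ = 16.604. Set K/(1 + A·e^(−rt)) = K/2 → A·e^(−rt) = 1.
e^(−0.28t) = 1/16.604 = 0.0602248, so t = ln(16.604)/0.28 = 2.8097/0.28 = 10.035.

10.0 years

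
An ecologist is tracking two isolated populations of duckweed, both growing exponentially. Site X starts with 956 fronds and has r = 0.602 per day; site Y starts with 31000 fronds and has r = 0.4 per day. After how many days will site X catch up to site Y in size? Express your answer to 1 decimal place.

Set 956·e^(0.602t) = 31000·e^(0.4t).
e^((0.602 − 0.4)t) = 31000/956 → e^(0.202·t) = 32.427.
0.202·t = ln(32.427) = 3.479, so t = 3.479/0.202 = 17.223.

17.2 days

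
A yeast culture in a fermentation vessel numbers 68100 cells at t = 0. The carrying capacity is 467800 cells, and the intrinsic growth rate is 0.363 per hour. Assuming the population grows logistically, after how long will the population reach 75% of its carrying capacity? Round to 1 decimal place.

7.9 hours

A = (K − N₀)/N₀ = (467800 − 68100)/68100 = 5.8693.
Solve 467800/(1 + 5.8693·e^(−0.363t)) = 350850: 1 + 5.8693·e^(−0.363t) = 1.3333, so e^(−0.363t) = 0.0567926.
−0.363·t = ln(0.0567926) = -2.8683, so t = 2.8683/0.363 = 7.9018.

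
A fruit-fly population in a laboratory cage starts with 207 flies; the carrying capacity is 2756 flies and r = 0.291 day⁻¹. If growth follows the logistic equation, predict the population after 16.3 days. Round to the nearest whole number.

2489 flies

A = (K − N₀)/N₀ = (2756 − 207)/207 = 12.314.
N(t) = K/(1 + A·e^(−rt)) = 2756/(1 + 12.314×e^(−0.291×16.3)).
e^(−4.743) = 0.0087099; denominator = 1 + 12.314×0.0087099 = 1.1073.
N = 2756/1.1073 = 2489.04.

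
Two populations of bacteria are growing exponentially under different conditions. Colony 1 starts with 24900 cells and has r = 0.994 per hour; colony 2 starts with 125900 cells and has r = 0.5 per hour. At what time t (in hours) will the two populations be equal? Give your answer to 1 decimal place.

3.3 hours

Set 24900·e^(0.994t) = 125900·e^(0.5t).
e^((0.994 − 0.5)t) = 125900/24900 → e^(0.494·t) = 5.0562.
0.494·t = ln(5.0562) = 1.6206, so t = 1.6206/0.494 = 3.2806.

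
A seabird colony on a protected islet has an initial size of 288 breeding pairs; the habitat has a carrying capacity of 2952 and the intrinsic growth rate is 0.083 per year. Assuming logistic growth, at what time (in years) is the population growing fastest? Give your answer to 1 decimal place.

Logistic growth is fastest at N = K/2 = 1476.
A = (K − N₀)/N₀ = 9.25. Set K/(1 + A·e^(−rt)) = K/2 → A·e^(−rt) = 1.
e^(−0.083t) = 1/9.25 = 0.108108, so t = ln(9.25)/0.083 = 2.2246/0.083 = 26.803.

26.8 years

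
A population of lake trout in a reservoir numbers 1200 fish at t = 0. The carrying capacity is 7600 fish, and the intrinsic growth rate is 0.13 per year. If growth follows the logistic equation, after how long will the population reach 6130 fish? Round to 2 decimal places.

A = (K − N₀)/N₀ = (7600 − 1200)/1200 = 5.3333.
Solve 7600/(1 + 5.3333·e^(−0.13t)) = 6130: 1 + 5.3333·e^(−0.13t) = 1.2398, so e^(−0.13t) = 0.0449633.
−0.13·t = ln(0.0449633) = -3.1019, so t = 3.1019/0.13 = 23.861.

23.86 years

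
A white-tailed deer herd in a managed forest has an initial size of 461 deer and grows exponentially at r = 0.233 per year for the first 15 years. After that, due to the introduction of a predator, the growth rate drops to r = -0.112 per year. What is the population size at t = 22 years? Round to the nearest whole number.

6935 deer

Phase 1: N(15) = 461·e^(0.233×15) = 461·e^3.495 = 15190.1.
Phase 2 runs for 22 − 15 = 7 years at r = -0.112.
N(22) = 15190.1·e^(-0.112×7) = 15190.1·e^-0.784 = 6935.43.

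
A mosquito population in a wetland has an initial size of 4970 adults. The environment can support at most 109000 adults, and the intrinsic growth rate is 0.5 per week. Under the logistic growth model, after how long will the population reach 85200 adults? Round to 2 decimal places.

A = (K − N₀)/N₀ = (109000 − 4970)/4970 = 20.932.
Solve 109000/(1 + 20.932·e^(−0.5t)) = 85200: 1 + 20.932·e^(−0.5t) = 1.2793, so e^(−0.5t) = 0.0133455.
−0.5·t = ln(0.0133455) = -4.3166, so t = 4.3166/0.5 = 8.6332.

8.63 weeks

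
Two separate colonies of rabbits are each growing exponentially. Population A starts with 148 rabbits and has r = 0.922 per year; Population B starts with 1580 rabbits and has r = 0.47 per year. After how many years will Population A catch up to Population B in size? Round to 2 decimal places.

5.24 years

Set 148·e^(0.922t) = 1580·e^(0.47t).
e^((0.922 − 0.47)t) = 1580/148 → e^(0.452·t) = 10.676.
0.452·t = ln(10.676) = 2.368, so t = 2.368/0.452 = 5.2389.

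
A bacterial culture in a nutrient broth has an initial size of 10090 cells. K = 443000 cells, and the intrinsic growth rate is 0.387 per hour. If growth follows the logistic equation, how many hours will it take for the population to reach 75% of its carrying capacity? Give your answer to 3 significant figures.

A = (K − N₀)/N₀ = (443000 − 10090)/10090 = 42.905.
Solve 443000/(1 + 42.905·e^(−0.387t)) = 332250: 1 + 42.905·e^(−0.387t) = 1.3333, so e^(−0.387t) = 0.00776913.
−0.387·t = ln(0.00776913) = -4.8576, so t = 4.8576/0.387 = 12.552.

12.6 hours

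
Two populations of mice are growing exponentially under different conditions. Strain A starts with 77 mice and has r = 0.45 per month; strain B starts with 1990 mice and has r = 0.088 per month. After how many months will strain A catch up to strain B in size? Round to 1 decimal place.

9.0 months

Set 77·e^(0.45t) = 1990·e^(0.088t).
e^((0.45 − 0.088)t) = 1990/77 → e^(0.362·t) = 25.844.
0.362·t = ln(25.844) = 3.2521, so t = 3.2521/0.362 = 8.9837.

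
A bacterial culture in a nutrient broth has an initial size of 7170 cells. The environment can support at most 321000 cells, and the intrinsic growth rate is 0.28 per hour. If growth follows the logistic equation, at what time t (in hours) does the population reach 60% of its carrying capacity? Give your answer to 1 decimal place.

A = (K − N₀)/N₀ = (321000 − 7170)/7170 = 43.77.
Solve 321000/(1 + 43.77·e^(−0.28t)) = 192600: 1 + 43.77·e^(−0.28t) = 1.6667, so e^(−0.28t) = 0.0152312.
−0.28·t = ln(0.0152312) = -4.1844, so t = 4.1844/0.28 = 14.944.

14.9 hours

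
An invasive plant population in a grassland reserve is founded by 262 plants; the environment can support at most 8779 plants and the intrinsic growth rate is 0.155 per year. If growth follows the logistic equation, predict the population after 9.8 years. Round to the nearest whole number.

1082 plants

A = (K − N₀)/N₀ = (8779 − 262)/262 = 32.508.
N(t) = K/(1 + A·e^(−rt)) = 8779/(1 + 32.508×e^(−0.155×9.8)).
e^(−1.519) = 0.21893; denominator = 1 + 32.508×0.21893 = 8.1169.
N = 8779/8.1169 = 1081.57.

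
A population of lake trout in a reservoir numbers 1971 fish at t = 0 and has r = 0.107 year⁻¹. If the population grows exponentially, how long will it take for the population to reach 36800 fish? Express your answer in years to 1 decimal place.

27.4 years

Set N₀·e^(rt) = 36800: e^(0.107·t) = 36800/1971 = 18.671.
0.107·t = ln(18.671) = 2.927, so t = 2.927/0.107 = 27.355.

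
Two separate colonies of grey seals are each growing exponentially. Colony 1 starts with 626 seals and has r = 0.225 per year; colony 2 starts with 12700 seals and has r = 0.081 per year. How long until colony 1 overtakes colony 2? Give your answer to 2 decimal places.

Set 626·e^(0.225t) = 12700·e^(0.081t).
e^((0.225 − 0.081)t) = 12700/626 → e^(0.144·t) = 20.288.
0.144·t = ln(20.288) = 3.01, so t = 3.01/0.144 = 20.903.

20.90 years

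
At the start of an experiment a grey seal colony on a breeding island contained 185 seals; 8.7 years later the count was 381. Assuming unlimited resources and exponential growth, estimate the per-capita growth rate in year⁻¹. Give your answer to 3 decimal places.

From N(t) = N₀·e^(rt): e^(r·8.7) = 381/185 = 2.0595.
r·8.7 = ln(2.0595) = 0.72244, so r = 0.72244/8.7 = 0.083039.

0.083 per year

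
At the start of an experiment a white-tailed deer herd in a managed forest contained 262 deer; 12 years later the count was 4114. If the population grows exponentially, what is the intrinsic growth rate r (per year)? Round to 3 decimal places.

0.229 per year

From N(t) = N₀·e^(rt): e^(r·12) = 4114/262 = 15.702.
r·12 = ln(15.702) = 2.7538, so r = 2.7538/12 = 0.22948.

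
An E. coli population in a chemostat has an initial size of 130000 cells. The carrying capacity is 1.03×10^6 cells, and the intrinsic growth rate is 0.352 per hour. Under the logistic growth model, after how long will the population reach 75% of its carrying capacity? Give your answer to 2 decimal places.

8.62 hours

A = (K − N₀)/N₀ = (1.03×10^6 − 130000)/130000 = 6.9231.
Solve 1.03×10^6/(1 + 6.9231·e^(−0.352t)) = 772500: 1 + 6.9231·e^(−0.352t) = 1.3333, so e^(−0.352t) = 0.0481481.
−0.352·t = ln(0.0481481) = -3.0335, so t = 3.0335/0.352 = 8.6178.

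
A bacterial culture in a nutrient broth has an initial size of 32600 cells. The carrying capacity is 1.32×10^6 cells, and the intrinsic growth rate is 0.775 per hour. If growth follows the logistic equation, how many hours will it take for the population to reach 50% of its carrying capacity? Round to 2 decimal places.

A = (K − N₀)/N₀ = (1.32×10^6 − 32600)/32600 = 39.491.
Solve 1.32×10^6/(1 + 39.491·e^(−0.775t)) = 660000: 1 + 39.491·e^(−0.775t) = 2, so e^(−0.775t) = 0.0253224.
−0.775·t = ln(0.0253224) = -3.6761, so t = 3.6761/0.775 = 4.7433.

4.74 hours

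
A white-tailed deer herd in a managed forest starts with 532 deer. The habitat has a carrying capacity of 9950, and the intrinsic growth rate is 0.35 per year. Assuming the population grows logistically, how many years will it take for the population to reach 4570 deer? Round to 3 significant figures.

A = (K − N₀)/N₀ = (9950 − 532)/532 = 17.703.
Solve 9950/(1 + 17.703·e^(−0.35t)) = 4570: 1 + 17.703·e^(−0.35t) = 2.1772, so e^(−0.35t) = 0.0664996.
−0.35·t = ln(0.0664996) = -2.7106, so t = 2.7106/0.35 = 7.7445.

7.74 years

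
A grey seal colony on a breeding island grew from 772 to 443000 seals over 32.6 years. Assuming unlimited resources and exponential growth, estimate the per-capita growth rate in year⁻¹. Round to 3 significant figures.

0.195 per year

From N(t) = N₀·e^(rt): e^(r·32.6) = 443000/772 = 573.83.
r·32.6 = ln(573.83) = 6.3523, so r = 6.3523/32.6 = 0.19486.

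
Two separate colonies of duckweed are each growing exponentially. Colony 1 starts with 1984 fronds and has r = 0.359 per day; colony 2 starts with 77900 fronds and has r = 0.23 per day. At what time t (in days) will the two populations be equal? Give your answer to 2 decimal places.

Set 1984·e^(0.359t) = 77900·e^(0.23t).
e^((0.359 − 0.23)t) = 77900/1984 → e^(0.129·t) = 39.264.
0.129·t = ln(39.264) = 3.6703, so t = 3.6703/0.129 = 28.452.

28.45 days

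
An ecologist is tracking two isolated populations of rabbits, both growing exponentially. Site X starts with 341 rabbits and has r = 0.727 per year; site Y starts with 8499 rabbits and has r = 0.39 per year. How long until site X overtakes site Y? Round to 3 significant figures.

9.54 years

Set 341·e^(0.727t) = 8499·e^(0.39t).
e^((0.727 − 0.39)t) = 8499/341 → e^(0.337·t) = 24.924.
0.337·t = ln(24.924) = 3.2158, so t = 3.2158/0.337 = 9.5425.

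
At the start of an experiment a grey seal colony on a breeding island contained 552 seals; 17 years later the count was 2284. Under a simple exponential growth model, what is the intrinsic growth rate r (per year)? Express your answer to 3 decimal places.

0.084 per year

From N(t) = N₀·e^(rt): e^(r·17) = 2284/552 = 4.1377.
r·17 = ln(4.1377) = 1.4201, so r = 1.4201/17 = 0.083537.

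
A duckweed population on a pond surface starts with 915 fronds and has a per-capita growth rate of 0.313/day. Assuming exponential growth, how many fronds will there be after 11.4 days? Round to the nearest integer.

32439 fronds

N(t) = N₀·e^(rt) = 915 × e^(0.313×11.4) = 915 × e^3.568.
e^3.568 ≈ 35.453, so N ≈ 915 × 35.453 = 32439.2.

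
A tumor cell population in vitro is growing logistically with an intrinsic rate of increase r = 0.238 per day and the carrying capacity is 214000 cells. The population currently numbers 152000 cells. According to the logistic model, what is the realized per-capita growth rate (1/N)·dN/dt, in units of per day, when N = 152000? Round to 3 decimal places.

0.069 per day

(1/N)·dN/dt = r(1 − N/K) = 0.238 × (1 − 152000/214000).
= 0.238 × 0.28972 = 0.068953.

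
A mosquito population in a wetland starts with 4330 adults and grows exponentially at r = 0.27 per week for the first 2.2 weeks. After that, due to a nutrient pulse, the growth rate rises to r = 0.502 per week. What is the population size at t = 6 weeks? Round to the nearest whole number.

Phase 1: N(2.2) = 4330·e^(0.27×2.2) = 4330·e^0.594 = 7842.58.
Phase 2 runs for 6 − 2.2 = 3.8 weeks at r = 0.502.
N(6) = 7842.58·e^(0.502×3.8) = 7842.58·e^1.908 = 52834.7.

52835 adults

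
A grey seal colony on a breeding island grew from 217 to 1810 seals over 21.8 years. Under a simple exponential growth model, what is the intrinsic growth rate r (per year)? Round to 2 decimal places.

From N(t) = N₀·e^(rt): e^(r·21.8) = 1810/217 = 8.341.
r·21.8 = ln(8.341) = 2.1212, so r = 2.1212/21.8 = 0.097302.

0.10 per year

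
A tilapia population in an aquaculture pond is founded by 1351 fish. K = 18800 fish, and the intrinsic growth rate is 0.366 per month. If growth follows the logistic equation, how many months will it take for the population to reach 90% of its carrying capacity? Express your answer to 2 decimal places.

A = (K − N₀)/N₀ = (18800 − 1351)/1351 = 12.916.
Solve 18800/(1 + 12.916·e^(−0.366t)) = 16920: 1 + 12.916·e^(−0.366t) = 1.1111, so e^(−0.366t) = 0.00860285.
−0.366·t = ln(0.00860285) = -4.7557, so t = 4.7557/0.366 = 12.994.

12.99 months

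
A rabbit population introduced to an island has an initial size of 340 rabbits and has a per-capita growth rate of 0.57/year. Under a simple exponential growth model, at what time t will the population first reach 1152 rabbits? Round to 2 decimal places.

2.14 years

Set N₀·e^(rt) = 1152: e^(0.57·t) = 1152/340 = 3.3882.
0.57·t = ln(3.3882) = 1.2203, so t = 1.2203/0.57 = 2.1409.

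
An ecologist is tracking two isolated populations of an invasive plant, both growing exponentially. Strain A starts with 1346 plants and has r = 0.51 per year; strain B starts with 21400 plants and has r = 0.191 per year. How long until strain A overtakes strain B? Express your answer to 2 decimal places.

8.67 years

Set 1346·e^(0.51t) = 21400·e^(0.191t).
e^((0.51 − 0.191)t) = 21400/1346 → e^(0.319·t) = 15.899.
0.319·t = ln(15.899) = 2.7663, so t = 2.7663/0.319 = 8.6716.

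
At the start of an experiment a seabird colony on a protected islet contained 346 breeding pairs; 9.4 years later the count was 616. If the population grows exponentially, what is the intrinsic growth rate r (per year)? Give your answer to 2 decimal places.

0.06 per year

From N(t) = N₀·e^(rt): e^(r·9.4) = 616/346 = 1.7803.
r·9.4 = ln(1.7803) = 0.57681, so r = 0.57681/9.4 = 0.061363.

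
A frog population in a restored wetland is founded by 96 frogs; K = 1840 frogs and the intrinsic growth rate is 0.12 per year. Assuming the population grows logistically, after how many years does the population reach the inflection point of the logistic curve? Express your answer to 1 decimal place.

24.2 years

Logistic growth is fastest at N = K/2 = 920.
A = (K − N₀)/N₀ = 18.167. Set K/(1 + A·e^(−rt)) = K/2 → A·e^(−rt) = 1.
e^(−0.12t) = 1/18.167 = 0.0550459, so t = ln(18.167)/0.12 = 2.8996/0.12 = 24.163.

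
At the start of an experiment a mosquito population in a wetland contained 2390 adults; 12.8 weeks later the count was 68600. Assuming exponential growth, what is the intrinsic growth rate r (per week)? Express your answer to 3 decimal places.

0.262 per week

From N(t) = N₀·e^(rt): e^(r·12.8) = 68600/2390 = 28.703.
r·12.8 = ln(28.703) = 3.357, so r = 3.357/12.8 = 0.26227.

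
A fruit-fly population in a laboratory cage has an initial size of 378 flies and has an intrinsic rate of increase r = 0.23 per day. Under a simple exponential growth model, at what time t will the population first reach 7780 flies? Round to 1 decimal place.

13.1 days

Set N₀·e^(rt) = 7780: e^(0.23·t) = 7780/378 = 20.582.
0.23·t = ln(20.582) = 3.0244, so t = 3.0244/0.23 = 13.15.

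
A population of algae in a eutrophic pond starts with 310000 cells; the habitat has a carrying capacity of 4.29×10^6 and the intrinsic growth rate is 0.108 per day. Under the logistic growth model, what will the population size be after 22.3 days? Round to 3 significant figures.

A = (K − N₀)/N₀ = (4.29×10^6 − 310000)/310000 = 12.839.
N(t) = K/(1 + A·e^(−rt)) = 4.29×10^6/(1 + 12.839×e^(−0.108×22.3)).
e^(−2.408) = 0.089959; denominator = 1 + 12.839×0.089959 = 2.155.
N = 4.29×10^6/2.155 = 1.990757×10^6.

1990000 cells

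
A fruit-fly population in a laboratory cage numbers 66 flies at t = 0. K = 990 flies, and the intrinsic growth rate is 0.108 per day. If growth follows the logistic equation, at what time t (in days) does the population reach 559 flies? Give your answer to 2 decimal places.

26.84 days

A = (K − N₀)/N₀ = (990 − 66)/66 = 14.
Solve 990/(1 + 14·e^(−0.108t)) = 559: 1 + 14·e^(−0.108t) = 1.771, so e^(−0.108t) = 0.0550728.
−0.108·t = ln(0.0550728) = -2.8991, so t = 2.8991/0.108 = 26.844.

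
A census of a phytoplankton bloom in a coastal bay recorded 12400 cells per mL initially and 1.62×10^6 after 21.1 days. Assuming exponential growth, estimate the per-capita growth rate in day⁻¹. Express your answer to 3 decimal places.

From N(t) = N₀·e^(rt): e^(r·21.1) = 1.62×10^6/12400 = 130.65.
r·21.1 = ln(130.65) = 4.8725, so r = 4.8725/21.1 = 0.23092.

0.231 per day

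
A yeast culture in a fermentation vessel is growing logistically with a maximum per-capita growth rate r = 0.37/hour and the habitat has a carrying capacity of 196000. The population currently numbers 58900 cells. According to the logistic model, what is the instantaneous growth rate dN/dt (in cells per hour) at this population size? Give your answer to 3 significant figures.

dN/dt = rN(1 − N/K) = 0.37 × 58900 × (1 − 58900/196000).
1 − 58900/196000 = 0.69949; dN/dt = 0.37 × 58900 × 0.69949 = 15244.

15200 cells per hour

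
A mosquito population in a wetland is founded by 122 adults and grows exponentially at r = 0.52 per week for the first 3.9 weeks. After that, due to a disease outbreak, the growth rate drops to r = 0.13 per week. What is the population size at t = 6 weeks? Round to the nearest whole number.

1218 adults

Phase 1: N(3.9) = 122·e^(0.52×3.9) = 122·e^2.028 = 927.063.
Phase 2 runs for 6 − 3.9 = 2.1 weeks at r = 0.13.
N(6) = 927.063·e^(0.13×2.1) = 927.063·e^0.273 = 1218.07.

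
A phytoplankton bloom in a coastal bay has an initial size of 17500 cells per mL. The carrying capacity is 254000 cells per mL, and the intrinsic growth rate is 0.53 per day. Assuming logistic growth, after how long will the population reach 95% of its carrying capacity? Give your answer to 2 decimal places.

10.47 days

A = (K − N₀)/N₀ = (254000 − 17500)/17500 = 13.514.
Solve 254000/(1 + 13.514·e^(−0.53t)) = 241300: 1 + 13.514·e^(−0.53t) = 1.0526, so e^(−0.53t) = 0.00389451.
−0.53·t = ln(0.00389451) = -5.5482, so t = 5.5482/0.53 = 10.468.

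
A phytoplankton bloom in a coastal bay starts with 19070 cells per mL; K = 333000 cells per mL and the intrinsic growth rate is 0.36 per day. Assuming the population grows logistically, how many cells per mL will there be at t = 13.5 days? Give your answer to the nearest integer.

295321 cells per mL

A = (K − N₀)/N₀ = (333000 − 19070)/19070 = 16.462.
N(t) = K/(1 + A·e^(−rt)) = 333000/(1 + 16.462×e^(−0.36×13.5)).
e^(−4.86) = 0.0077505; denominator = 1 + 16.462×0.0077505 = 1.1276.
N = 333000/1.1276 = 295321.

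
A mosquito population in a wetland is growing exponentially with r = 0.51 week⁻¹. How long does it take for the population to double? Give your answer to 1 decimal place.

1.4 weeks

Doubling time t_d = ln(2)/r = 0.6931/0.51 = 1.3591.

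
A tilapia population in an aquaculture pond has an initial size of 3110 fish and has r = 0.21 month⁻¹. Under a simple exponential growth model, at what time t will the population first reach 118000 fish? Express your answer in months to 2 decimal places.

17.31 months

Set N₀·e^(rt) = 118000: e^(0.21·t) = 118000/3110 = 37.942.
0.21·t = ln(37.942) = 3.6361, so t = 3.6361/0.21 = 17.315.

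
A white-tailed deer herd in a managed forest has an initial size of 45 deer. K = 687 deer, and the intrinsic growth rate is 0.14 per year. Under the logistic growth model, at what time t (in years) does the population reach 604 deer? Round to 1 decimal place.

33.2 years

A = (K − N₀)/N₀ = (687 − 45)/45 = 14.267.
Solve 687/(1 + 14.267·e^(−0.14t)) = 604: 1 + 14.267·e^(−0.14t) = 1.1374, so e^(−0.14t) = 0.00963205.
−0.14·t = ln(0.00963205) = -4.6427, so t = 4.6427/0.14 = 33.162.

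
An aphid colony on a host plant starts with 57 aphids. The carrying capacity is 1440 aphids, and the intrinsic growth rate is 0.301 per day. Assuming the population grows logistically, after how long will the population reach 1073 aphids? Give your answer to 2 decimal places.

14.16 days

A = (K − N₀)/N₀ = (1440 − 57)/57 = 24.263.
Solve 1440/(1 + 24.263·e^(−0.301t)) = 1073: 1 + 24.263·e^(−0.301t) = 1.342, so e^(−0.301t) = 0.0140968.
−0.301·t = ln(0.0140968) = -4.2618, so t = 4.2618/0.301 = 14.159.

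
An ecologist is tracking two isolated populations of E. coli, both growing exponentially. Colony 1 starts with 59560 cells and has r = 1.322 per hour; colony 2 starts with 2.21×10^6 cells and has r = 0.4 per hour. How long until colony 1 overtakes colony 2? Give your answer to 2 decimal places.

Set 59560·e^(1.322t) = 2.21×10^6·e^(0.4t).
e^((1.322 − 0.4)t) = 2.21×10^6/59560 → e^(0.922·t) = 37.105.
0.922·t = ln(37.105) = 3.6138, so t = 3.6138/0.922 = 3.9195.

3.92 hours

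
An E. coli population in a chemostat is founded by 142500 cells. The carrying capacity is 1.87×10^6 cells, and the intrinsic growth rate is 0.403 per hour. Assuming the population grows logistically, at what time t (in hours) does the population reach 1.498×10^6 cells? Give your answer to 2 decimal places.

A = (K − N₀)/N₀ = (1.87×10^6 − 142500)/142500 = 12.123.
Solve 1.87×10^6/(1 + 12.123·e^(−0.403t)) = 1.498×10^6: 1 + 12.123·e^(−0.403t) = 1.2483, so e^(−0.403t) = 0.0204846.
−0.403·t = ln(0.0204846) = -3.8881, so t = 3.8881/0.403 = 9.6478.

9.65 hours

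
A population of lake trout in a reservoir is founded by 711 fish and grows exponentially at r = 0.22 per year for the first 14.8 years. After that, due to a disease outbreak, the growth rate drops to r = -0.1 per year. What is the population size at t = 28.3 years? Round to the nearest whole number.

Phase 1: N(14.8) = 711·e^(0.22×14.8) = 711·e^3.256 = 18447.3.
Phase 2 runs for 28.3 − 14.8 = 13.5 years at r = -0.1.
N(28.3) = 18447.3·e^(-0.1×13.5) = 18447.3·e^-1.35 = 4782.28.

4782 fish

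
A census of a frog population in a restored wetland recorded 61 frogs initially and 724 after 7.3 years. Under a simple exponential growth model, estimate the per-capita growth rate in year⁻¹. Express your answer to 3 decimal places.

0.339 per year

From N(t) = N₀·e^(rt): e^(r·7.3) = 724/61 = 11.869.
r·7.3 = ln(11.869) = 2.4739, so r = 2.4739/7.3 = 0.33889.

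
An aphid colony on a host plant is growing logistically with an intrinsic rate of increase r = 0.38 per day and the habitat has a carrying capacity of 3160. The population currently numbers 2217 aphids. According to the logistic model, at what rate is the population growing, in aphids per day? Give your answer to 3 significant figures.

251 aphids per day

dN/dt = rN(1 − N/K) = 0.38 × 2217 × (1 − 2217/3160).
1 − 2217/3160 = 0.29842; dN/dt = 0.38 × 2217 × 0.29842 = 251.4.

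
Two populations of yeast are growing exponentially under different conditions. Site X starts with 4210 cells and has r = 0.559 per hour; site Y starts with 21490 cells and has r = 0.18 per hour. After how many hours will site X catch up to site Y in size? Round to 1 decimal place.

Set 4210·e^(0.559t) = 21490·e^(0.18t).
e^((0.559 − 0.18)t) = 21490/4210 → e^(0.379·t) = 5.1045.
0.379·t = ln(5.1045) = 1.6301, so t = 1.6301/0.379 = 4.3011.

4.3 hours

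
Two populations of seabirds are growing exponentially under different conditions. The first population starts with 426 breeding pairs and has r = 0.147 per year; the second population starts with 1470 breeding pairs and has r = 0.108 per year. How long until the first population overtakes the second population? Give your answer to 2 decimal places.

31.76 years

Set 426·e^(0.147t) = 1470·e^(0.108t).
e^((0.147 − 0.108)t) = 1470/426 → e^(0.039·t) = 3.4507.
0.039·t = ln(3.4507) = 1.2386, so t = 1.2386/0.039 = 31.758.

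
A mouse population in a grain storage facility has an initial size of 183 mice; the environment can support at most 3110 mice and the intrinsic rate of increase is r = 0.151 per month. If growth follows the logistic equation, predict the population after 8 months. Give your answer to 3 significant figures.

538 mice

A = (K − N₀)/N₀ = (3110 − 183)/183 = 15.995.
N(t) = K/(1 + A·e^(−rt)) = 3110/(1 + 15.995×e^(−0.151×8)).
e^(−1.208) = 0.29879; denominator = 1 + 15.995×0.29879 = 5.7791.
N = 3110/5.7791 = 538.148.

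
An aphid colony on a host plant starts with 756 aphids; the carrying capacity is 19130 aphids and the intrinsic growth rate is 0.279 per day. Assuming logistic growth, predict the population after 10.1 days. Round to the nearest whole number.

A = (K − N₀)/N₀ = (19130 − 756)/756 = 24.304.
N(t) = K/(1 + A·e^(−rt)) = 19130/(1 + 24.304×e^(−0.279×10.1)).
e^(−2.818) = 0.059731; denominator = 1 + 24.304×0.059731 = 2.4517.
N = 19130/2.4517 = 7802.68.

7803 aphids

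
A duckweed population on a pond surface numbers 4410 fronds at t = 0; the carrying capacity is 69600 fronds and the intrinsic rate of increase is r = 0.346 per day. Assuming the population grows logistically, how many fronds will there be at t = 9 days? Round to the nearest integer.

42012 fronds

A = (K − N₀)/N₀ = (69600 − 4410)/4410 = 14.782.
N(t) = K/(1 + A·e^(−rt)) = 69600/(1 + 14.782×e^(−0.346×9)).
e^(−3.114) = 0.044423; denominator = 1 + 14.782×0.044423 = 1.6567.
N = 69600/1.6567 = 42011.9.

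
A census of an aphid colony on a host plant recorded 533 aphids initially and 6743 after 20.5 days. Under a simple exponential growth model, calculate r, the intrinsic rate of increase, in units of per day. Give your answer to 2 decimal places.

0.12 per day

From N(t) = N₀·e^(rt): e^(r·20.5) = 6743/533 = 12.651.
r·20.5 = ln(12.651) = 2.5377, so r = 2.5377/20.5 = 0.12379.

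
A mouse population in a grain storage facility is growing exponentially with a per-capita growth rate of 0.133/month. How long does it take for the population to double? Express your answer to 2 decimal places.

Doubling time t_d = ln(2)/r = 0.6931/0.133 = 5.2116.

5.21 months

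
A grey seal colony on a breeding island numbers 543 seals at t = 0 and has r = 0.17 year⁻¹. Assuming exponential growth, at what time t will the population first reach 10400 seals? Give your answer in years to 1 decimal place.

Set N₀·e^(rt) = 10400: e^(0.17·t) = 10400/543 = 19.153.
0.17·t = ln(19.153) = 2.9525, so t = 2.9525/0.17 = 17.367.

17.4 years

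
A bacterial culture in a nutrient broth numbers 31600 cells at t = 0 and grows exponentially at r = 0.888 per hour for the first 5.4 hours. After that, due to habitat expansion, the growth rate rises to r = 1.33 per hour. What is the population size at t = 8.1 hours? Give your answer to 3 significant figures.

139000000 cells

Phase 1: N(5.4) = 31600·e^(0.888×5.4) = 31600·e^4.795 = 3.821343×10^6.
Phase 2 runs for 8.1 − 5.4 = 2.7 hours at r = 1.33.
N(8.1) = 3.821343×10^6·e^(1.33×2.7) = 3.821343×10^6·e^3.591 = 1.386014×10^8.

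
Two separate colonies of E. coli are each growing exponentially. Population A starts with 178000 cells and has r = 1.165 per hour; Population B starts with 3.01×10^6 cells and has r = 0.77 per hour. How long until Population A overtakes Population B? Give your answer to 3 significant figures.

7.16 hours

Set 178000·e^(1.165t) = 3.01×10^6·e^(0.77t).
e^((1.165 − 0.77)t) = 3.01×10^6/178000 → e^(0.395·t) = 16.91.
0.395·t = ln(16.91) = 2.8279, so t = 2.8279/0.395 = 7.1593.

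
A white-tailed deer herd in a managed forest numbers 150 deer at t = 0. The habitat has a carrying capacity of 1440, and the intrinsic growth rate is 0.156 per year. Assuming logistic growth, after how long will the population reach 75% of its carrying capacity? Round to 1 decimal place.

A = (K − N₀)/N₀ = (1440 − 150)/150 = 8.6.
Solve 1440/(1 + 8.6·e^(−0.156t)) = 1080: 1 + 8.6·e^(−0.156t) = 1.3333, so e^(−0.156t) = 0.0387597.
−0.156·t = ln(0.0387597) = -3.2504, so t = 3.2504/0.156 = 20.836.

20.8 years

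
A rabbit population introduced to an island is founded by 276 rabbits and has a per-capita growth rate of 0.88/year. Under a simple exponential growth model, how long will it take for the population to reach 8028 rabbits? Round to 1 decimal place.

Set N₀·e^(rt) = 8028: e^(0.88·t) = 8028/276 = 29.087.
0.88·t = ln(29.087) = 3.3703, so t = 3.3703/0.88 = 3.8299.

3.8 years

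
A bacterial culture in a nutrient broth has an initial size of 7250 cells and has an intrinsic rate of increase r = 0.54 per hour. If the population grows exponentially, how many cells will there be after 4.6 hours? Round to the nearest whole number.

86921 cells

N(t) = N₀·e^(rt) = 7250 × e^(0.54×4.6) = 7250 × e^2.484.
e^2.484 ≈ 11.989, so N ≈ 7250 × 11.989 = 86921.2.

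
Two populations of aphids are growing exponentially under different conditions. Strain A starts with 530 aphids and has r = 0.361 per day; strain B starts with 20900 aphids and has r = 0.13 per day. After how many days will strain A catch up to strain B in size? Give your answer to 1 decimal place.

Set 530·e^(0.361t) = 20900·e^(0.13t).
e^((0.361 − 0.13)t) = 20900/530 → e^(0.231·t) = 39.434.
0.231·t = ln(39.434) = 3.6746, so t = 3.6746/0.231 = 15.907.

15.9 days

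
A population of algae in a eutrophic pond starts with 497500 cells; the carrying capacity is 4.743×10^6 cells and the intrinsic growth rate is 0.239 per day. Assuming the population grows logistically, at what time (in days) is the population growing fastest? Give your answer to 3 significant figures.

8.97 days

Logistic growth is fastest at N = K/2 = 2.3715×10^6.
A = (K − N₀)/N₀ = 8.5337. Set K/(1 + A·e^(−rt)) = K/2 → A·e^(−rt) = 1.
e^(−0.239t) = 1/8.5337 = 0.117183, so t = ln(8.5337)/0.239 = 2.144/0.239 = 8.9708.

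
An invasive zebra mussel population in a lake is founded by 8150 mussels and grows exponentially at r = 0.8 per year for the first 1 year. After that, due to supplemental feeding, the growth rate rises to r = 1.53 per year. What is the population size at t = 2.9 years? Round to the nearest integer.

Phase 1: N(1) = 8150·e^(0.8×1) = 8150·e^0.8 = 18138.2.
Phase 2 runs for 2.9 − 1 = 1.9 years at r = 1.53.
N(2.9) = 18138.2·e^(1.53×1.9) = 18138.2·e^2.907 = 331961.

331961 mussels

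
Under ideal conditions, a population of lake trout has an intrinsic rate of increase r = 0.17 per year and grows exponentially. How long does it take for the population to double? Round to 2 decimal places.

4.08 years

Doubling time t_d = ln(2)/r = 0.6931/0.17 = 4.0773.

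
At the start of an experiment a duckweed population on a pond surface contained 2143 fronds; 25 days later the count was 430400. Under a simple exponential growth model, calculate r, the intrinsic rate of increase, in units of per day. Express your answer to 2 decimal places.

0.21 per day

From N(t) = N₀·e^(rt): e^(r·25) = 430400/2143 = 200.84.
r·25 = ln(200.84) = 5.3025, so r = 5.3025/25 = 0.2121.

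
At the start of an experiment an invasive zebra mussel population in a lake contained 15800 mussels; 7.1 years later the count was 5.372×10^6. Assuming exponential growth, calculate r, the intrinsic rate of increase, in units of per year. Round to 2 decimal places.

From N(t) = N₀·e^(rt): e^(r·7.1) = 5.372×10^6/15800 = 340.
r·7.1 = ln(340) = 5.8289, so r = 5.8289/7.1 = 0.82098.

0.82 per year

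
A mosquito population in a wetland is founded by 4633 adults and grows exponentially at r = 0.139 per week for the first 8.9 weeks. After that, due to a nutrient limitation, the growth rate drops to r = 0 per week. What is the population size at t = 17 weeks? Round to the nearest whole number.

Phase 1: N(8.9) = 4633·e^(0.139×8.9) = 4633·e^1.237 = 15963.5.
Phase 2 runs for 17 − 8.9 = 8.1 weeks at r = 0.
N(17) = 15963.5·e^(0×8.1) = 15963.5·e^-0 = 15963.5.

15963 adults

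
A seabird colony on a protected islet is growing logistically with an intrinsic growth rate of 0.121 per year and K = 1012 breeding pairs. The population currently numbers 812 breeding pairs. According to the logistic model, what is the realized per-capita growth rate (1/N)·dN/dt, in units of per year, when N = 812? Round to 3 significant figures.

0.0239 per year

(1/N)·dN/dt = r(1 − N/K) = 0.121 × (1 − 812/1012).
= 0.121 × 0.19763 = 0.023913.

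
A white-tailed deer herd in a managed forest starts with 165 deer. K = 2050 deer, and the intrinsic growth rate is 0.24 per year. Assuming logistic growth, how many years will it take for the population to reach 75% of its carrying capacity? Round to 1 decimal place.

14.7 years

A = (K − N₀)/N₀ = (2050 − 165)/165 = 11.424.
Solve 2050/(1 + 11.424·e^(−0.24t)) = 1537.5: 1 + 11.424·e^(−0.24t) = 1.3333, so e^(−0.24t) = 0.0291777.
−0.24·t = ln(0.0291777) = -3.5343, so t = 3.5343/0.24 = 14.726.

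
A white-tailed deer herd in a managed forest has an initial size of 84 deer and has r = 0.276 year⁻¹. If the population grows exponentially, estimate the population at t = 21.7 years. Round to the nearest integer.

33524 deer

N(t) = N₀·e^(rt) = 84 × e^(0.276×21.7) = 84 × e^5.989.
e^5.989 ≈ 399.1, so N ≈ 84 × 399.1 = 33524.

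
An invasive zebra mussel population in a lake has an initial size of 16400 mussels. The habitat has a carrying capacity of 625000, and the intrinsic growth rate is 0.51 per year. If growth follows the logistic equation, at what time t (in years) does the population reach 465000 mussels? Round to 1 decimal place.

A = (K − N₀)/N₀ = (625000 − 16400)/16400 = 37.11.
Solve 625000/(1 + 37.11·e^(−0.51t)) = 465000: 1 + 37.11·e^(−0.51t) = 1.3441, so e^(−0.51t) = 0.00927212.
−0.51·t = ln(0.00927212) = -4.6807, so t = 4.6807/0.51 = 9.1779.

9.2 years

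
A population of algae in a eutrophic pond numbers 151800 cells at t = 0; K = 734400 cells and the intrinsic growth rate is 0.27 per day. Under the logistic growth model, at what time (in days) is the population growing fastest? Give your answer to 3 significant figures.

Logistic growth is fastest at N = K/2 = 367200.
A = (K − N₀)/N₀ = 3.8379. Set K/(1 + A·e^(−rt)) = K/2 → A·e^(−rt) = 1.
e^(−0.27t) = 1/3.8379 = 0.260556, so t = ln(3.8379)/0.27 = 1.3449/0.27 = 4.9812.

4.98 days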